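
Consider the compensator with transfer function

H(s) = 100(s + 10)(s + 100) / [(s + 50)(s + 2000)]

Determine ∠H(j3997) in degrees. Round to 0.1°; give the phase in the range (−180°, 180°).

At s = jω = j3997:
zero (s+10): 10 + j3997 → |·| = √(10²+3997²) = √15976109 ≈ 3997, ∠ = arctan(3997/10) ≈ 89.86°
zero (s+100): 100 + j3997 → |·| = √(100²+3997²) = √15986009 ≈ 3998.3, ∠ = arctan(3997/100) ≈ 88.57°
pole (s+50): 50 + j3997 → |·| = √(50²+3997²) = √15978509 ≈ 3997.3, ∠ = arctan(3997/50) ≈ 89.28°
pole (s+2000): 2000 + j3997 → |·| = √(2000²+3997²) = √19976009 ≈ 4469.5, ∠ = arctan(3997/2000) ≈ 63.42°
∠H = 178.43° − 152.70° = 25.73°

25.7°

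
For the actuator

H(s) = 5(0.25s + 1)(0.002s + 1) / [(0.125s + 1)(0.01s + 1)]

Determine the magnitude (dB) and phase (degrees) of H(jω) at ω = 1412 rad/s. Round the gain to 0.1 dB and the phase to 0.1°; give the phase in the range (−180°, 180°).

At ω = 1412 rad/s:
zero (1 + j1412·0.25) = 1 + j353 → |·| ≈ 353, ∠ ≈ 89.84°
zero (1 + j1412·0.002) = 1 + j2.824 → |·| ≈ 2.9958, ∠ ≈ 70.50°
pole (1 + j1412·0.125) = 1 + j176.5 → |·| ≈ 176.5, ∠ ≈ 89.68°
pole (1 + j1412·0.01) = 1 + j14.12 → |·| ≈ 14.155, ∠ ≈ 85.95°
|H| = 5 · 353 · 2.9958 / (176.5 · 14.155) ≈ 2.1164
Gain = 20 log₁₀(2.1164) ≈ 6.51 dB
∠H = (89.84° + 70.50°) − (89.68° + 85.95°) = -15.29°

6.5 dB, -15.3°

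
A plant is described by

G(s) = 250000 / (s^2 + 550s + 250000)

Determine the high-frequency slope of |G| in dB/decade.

-40 dB/decade

Each pole contributes −20 dB/decade at high frequency; each zero contributes +20 dB/decade.
Net: 0 zero(s) − 2 pole(s) → -40 dB/decade.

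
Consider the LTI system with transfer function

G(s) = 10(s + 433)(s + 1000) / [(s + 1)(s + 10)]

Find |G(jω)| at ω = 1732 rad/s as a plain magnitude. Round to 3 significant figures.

At s = jω = j1732:
zero (s+433): 433 + j1732 → |·| = √(433²+1732²) = √3187313 ≈ 1785.3, ∠ = arctan(1732/433) ≈ 75.96°
zero (s+1000): 1000 + j1732 → |·| = √(1000²+1732²) = √3999824 ≈ 2000, ∠ = arctan(1732/1000) ≈ 60.00°
pole (s+1): 1 + j1732 → |·| = √(1²+1732²) = √2999825 ≈ 1732, ∠ = arctan(1732/1) ≈ 89.97°
pole (s+10): 10 + j1732 → |·| = √(10²+1732²) = √2999924 ≈ 1732, ∠ = arctan(1732/10) ≈ 89.67°
|G| = 10 · 3.5706e+06 / 2.9998e+06 ≈ 11.903

11.9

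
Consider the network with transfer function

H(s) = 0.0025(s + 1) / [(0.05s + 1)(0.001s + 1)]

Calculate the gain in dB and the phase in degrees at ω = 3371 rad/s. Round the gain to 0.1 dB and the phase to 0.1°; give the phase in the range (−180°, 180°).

-36.9 dB, -73.2°

At ω = 3371 rad/s:
zero (1 + j3371·1) = 1 + j3371 → |·| ≈ 3371, ∠ ≈ 89.98°
pole (1 + j3371·0.05) = 1 + j168.55 → |·| ≈ 168.55, ∠ ≈ 89.66°
pole (1 + j3371·0.001) = 1 + j3.371 → |·| ≈ 3.5162, ∠ ≈ 73.48°
|H| = 0.0025 · 3371 / (168.55 · 3.5162) ≈ 0.01422
Gain = 20 log₁₀(0.01422) ≈ -36.94 dB
∠H = (89.98°) − (89.66° + 73.48°) = -73.16°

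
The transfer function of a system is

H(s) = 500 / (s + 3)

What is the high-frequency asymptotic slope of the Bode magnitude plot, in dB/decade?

Each pole contributes −20 dB/decade at high frequency; each zero contributes +20 dB/decade.
Net: 0 zero(s) − 1 pole(s) → -20 dB/decade.

-20 dB/decade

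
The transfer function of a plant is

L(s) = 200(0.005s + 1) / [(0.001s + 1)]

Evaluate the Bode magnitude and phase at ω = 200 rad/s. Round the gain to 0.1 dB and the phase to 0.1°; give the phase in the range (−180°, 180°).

48.9 dB, 33.7°

At ω = 200 rad/s:
zero (1 + j200·0.005) = 1 + j1 → |·| ≈ 1.4142, ∠ ≈ 45.00°
pole (1 + j200·0.001) = 1 + j0.2 → |·| ≈ 1.0198, ∠ ≈ 11.31°
|L| = 200 · 1.4142 / (1.0198) ≈ 277.35
Gain = 20 log₁₀(277.35) ≈ 48.86 dB
∠L = (45.00°) − (11.31°) = 33.69°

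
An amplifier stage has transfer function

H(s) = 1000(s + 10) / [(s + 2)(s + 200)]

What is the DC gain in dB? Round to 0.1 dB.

H(0) = 1000·10 / (2·200) = 25
20 log₁₀(25) ≈ 27.96 dB

28.0 dB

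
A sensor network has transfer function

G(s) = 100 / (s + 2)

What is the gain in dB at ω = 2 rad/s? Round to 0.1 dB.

31.0 dB

Substitute s = j2:
Numerator: 100 = 100 + j0
Denominator: (j2) + 2 = 2 + j2
|N| = √(100² + 0²) ≈ 100, ∠N ≈ 0.00°
|D| = √(2² + 2²) ≈ 2.8284, ∠D ≈ 45.00°
|G| = 100 / 2.8284 ≈ 35.356
Gain = 20 log₁₀(35.356) ≈ 30.97 dB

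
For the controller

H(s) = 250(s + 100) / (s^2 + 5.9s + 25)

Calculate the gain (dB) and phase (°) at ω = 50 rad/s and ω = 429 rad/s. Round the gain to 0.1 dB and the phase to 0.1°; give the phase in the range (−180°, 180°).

ω = 50: 21.0 dB, -146.6°; ω = 429: -4.5 dB, -102.3°

At s = jω = j50:
zero (s+100): 100 + j50 → |·| = √(100²+50²) = √12500 ≈ 111.8, ∠ = arctan(50/100) ≈ 26.57°
quadratic: (j50)² + 5.9·j50 + 25 = -2475 + j295 → |·| ≈ 2492.5, ∠ ≈ 173.20°
|H| = 250 · 111.8 / 2492.5 ≈ 11.214
Gain = 20 log₁₀(11.214) ≈ 21.00 dB
∠H = 26.57° − 173.20° = -146.63°

At s = jω = j429:
zero (s+100): 100 + j429 → |·| = √(100²+429²) = √194041 ≈ 440.5, ∠ = arctan(429/100) ≈ 76.88°
quadratic: (j429)² + 5.9·j429 + 25 = -184016 + j2531.1 → |·| ≈ 1.8403e+05, ∠ ≈ 179.21°
|H| = 250 · 440.5 / 1.8403e+05 ≈ 0.59841
Gain = 20 log₁₀(0.59841) ≈ -4.46 dB
∠H = 76.88° − 179.21° = -102.33°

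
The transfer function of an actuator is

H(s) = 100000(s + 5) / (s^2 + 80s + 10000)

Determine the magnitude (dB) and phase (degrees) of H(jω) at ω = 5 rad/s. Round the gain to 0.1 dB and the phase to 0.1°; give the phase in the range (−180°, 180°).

At s = jω = j5:
zero (s+5): 5 + j5 → |·| = √(5²+5²) = √50 ≈ 7.0711, ∠ = arctan(5/5) ≈ 45.00°
quadratic: (j5)² + 80·j5 + 10000 = 9975 + j400 → |·| ≈ 9983, ∠ ≈ 2.30°
|H| = 100000 · 7.0711 / 9983 ≈ 70.831
Gain = 20 log₁₀(70.831) ≈ 37.00 dB
∠H = 45.00° − 2.30° = 42.70°

37.0 dB, 42.7°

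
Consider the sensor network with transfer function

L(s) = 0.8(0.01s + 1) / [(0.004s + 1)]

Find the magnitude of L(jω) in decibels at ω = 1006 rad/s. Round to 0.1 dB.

5.8 dB

At ω = 1006 rad/s:
zero (1 + j1006·0.01) = 1 + j10.06 → |·| ≈ 10.11, ∠ ≈ 84.32°
pole (1 + j1006·0.004) = 1 + j4.024 → |·| ≈ 4.1464, ∠ ≈ 76.04°
|L| = 0.8 · 10.11 / (4.1464) ≈ 1.9506
Gain = 20 log₁₀(1.9506) ≈ 5.80 dB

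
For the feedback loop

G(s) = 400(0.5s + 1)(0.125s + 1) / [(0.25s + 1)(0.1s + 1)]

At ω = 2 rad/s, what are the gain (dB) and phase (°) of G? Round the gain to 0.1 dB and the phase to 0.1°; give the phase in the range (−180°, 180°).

54.2 dB, 21.2°

At ω = 2 rad/s:
zero (1 + j2·0.5) = 1 + j1 → |·| ≈ 1.4142, ∠ ≈ 45.00°
zero (1 + j2·0.125) = 1 + j0.25 → |·| ≈ 1.0308, ∠ ≈ 14.04°
pole (1 + j2·0.25) = 1 + j0.5 → |·| ≈ 1.118, ∠ ≈ 26.57°
pole (1 + j2·0.1) = 1 + j0.2 → |·| ≈ 1.0198, ∠ ≈ 11.31°
|G| = 400 · 1.4142 · 1.0308 / (1.118 · 1.0198) ≈ 511.43
Gain = 20 log₁₀(511.43) ≈ 54.18 dB
∠G = (45.00° + 14.04°) − (26.57° + 11.31°) = 21.16°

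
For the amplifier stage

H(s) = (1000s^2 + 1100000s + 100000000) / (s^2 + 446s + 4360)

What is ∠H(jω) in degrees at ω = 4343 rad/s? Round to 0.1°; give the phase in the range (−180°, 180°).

Substitute s = j4343:
Numerator: 1000(j4343)^2 + 1100000(j4343) + 100000000 = -18761649000 + j4777300000
Denominator: (j4343)^2 + 446(j4343) + 4360 = -18857289 + j1936978
|N| = √(18761649000² + 4777300000²) ≈ 1.936e+10, ∠N ≈ 165.71°
|D| = √(18857289² + 1936978²) ≈ 1.8957e+07, ∠D ≈ 174.14°
∠H = 165.71° − 174.14° = -8.43°

-8.4°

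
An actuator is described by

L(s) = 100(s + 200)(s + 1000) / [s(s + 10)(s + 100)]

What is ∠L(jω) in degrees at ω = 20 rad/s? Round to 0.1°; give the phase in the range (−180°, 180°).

-157.9°

At s = jω = j20:
zero (s+200): 200 + j20 → |·| = √(200²+20²) = √40400 ≈ 201, ∠ = arctan(20/200) ≈ 5.71°
zero (s+1000): 1000 + j20 → |·| = √(1000²+20²) = √1000400 ≈ 1000.2, ∠ = arctan(20/1000) ≈ 1.15°
pole (s+10): 10 + j20 → |·| = √(10²+20²) = √500 ≈ 22.361, ∠ = arctan(20/10) ≈ 63.43°
pole (s+100): 100 + j20 → |·| = √(100²+20²) = √10400 ≈ 101.98, ∠ = arctan(20/100) ≈ 11.31°
pole at origin: |s| = 20, ∠ = 90.00° (in denominator)
∠L = 6.86° − 164.74° = -157.88°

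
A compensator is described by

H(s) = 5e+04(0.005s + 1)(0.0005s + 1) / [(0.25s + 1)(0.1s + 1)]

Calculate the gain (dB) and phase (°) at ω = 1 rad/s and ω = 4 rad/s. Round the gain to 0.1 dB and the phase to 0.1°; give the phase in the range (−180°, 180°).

At ω = 1 rad/s:
zero (1 + j1·0.005) = 1 + j0.005 → |·| ≈ 1, ∠ ≈ 0.29°
zero (1 + j1·0.0005) = 1 + j0.0005 → |·| ≈ 1, ∠ ≈ 0.03°
pole (1 + j1·0.25) = 1 + j0.25 → |·| ≈ 1.0308, ∠ ≈ 14.04°
pole (1 + j1·0.1) = 1 + j0.1 → |·| ≈ 1.005, ∠ ≈ 5.71°
|H| = 5e+04 · 1 · 1 / (1.0308 · 1.005) ≈ 48265
Gain = 20 log₁₀(48265) ≈ 93.67 dB
∠H = (0.29° + 0.03°) − (14.04° + 5.71°) = -19.43°

At ω = 4 rad/s:
zero (1 + j4·0.005) = 1 + j0.02 → |·| ≈ 1.0002, ∠ ≈ 1.15°
zero (1 + j4·0.0005) = 1 + j0.002 → |·| ≈ 1, ∠ ≈ 0.11°
pole (1 + j4·0.25) = 1 + j1 → |·| ≈ 1.4142, ∠ ≈ 45.00°
pole (1 + j4·0.1) = 1 + j0.4 → |·| ≈ 1.077, ∠ ≈ 21.80°
|H| = 5e+04 · 1.0002 · 1 / (1.4142 · 1.077) ≈ 32834
Gain = 20 log₁₀(32834) ≈ 90.33 dB
∠H = (1.15° + 0.11°) − (45.00° + 21.80°) = -65.54°

ω = 1: 93.7 dB, -19.4°; ω = 4: 90.3 dB, -65.5°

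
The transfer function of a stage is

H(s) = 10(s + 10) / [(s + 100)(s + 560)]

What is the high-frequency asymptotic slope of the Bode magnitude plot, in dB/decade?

Each pole contributes −20 dB/decade at high frequency; each zero contributes +20 dB/decade.
Net: 1 zero(s) − 2 pole(s) → -20 dB/decade.

-20 dB/decade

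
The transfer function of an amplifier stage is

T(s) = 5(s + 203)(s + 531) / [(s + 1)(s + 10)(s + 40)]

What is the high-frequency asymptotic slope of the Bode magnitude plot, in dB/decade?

-20 dB/decade

Each pole contributes −20 dB/decade at high frequency; each zero contributes +20 dB/decade.
Net: 2 zero(s) − 3 pole(s) → -20 dB/decade.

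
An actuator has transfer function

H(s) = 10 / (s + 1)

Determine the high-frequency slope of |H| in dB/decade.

Each pole contributes −20 dB/decade at high frequency; each zero contributes +20 dB/decade.
Net: 0 zero(s) − 1 pole(s) → -20 dB/decade.

-20 dB/decade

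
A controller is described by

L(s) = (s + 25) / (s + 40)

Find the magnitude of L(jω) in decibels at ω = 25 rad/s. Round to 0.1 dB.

Substitute s = j25:
Numerator: (j25) + 25 = 25 + j25
Denominator: (j25) + 40 = 40 + j25
|N| = √(25² + 25²) ≈ 35.355, ∠N ≈ 45.00°
|D| = √(40² + 25²) ≈ 47.17, ∠D ≈ 32.01°
|L| = 35.355 / 47.17 ≈ 0.74952
Gain = 20 log₁₀(0.74952) ≈ -2.50 dB

-2.5 dB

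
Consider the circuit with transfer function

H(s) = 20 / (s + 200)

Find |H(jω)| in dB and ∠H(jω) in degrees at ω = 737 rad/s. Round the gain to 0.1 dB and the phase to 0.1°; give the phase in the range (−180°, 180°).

-31.6 dB, -74.8°

At s = jω = j737:
pole (s+200): 200 + j737 → |·| = √(200²+737²) = √583169 ≈ 763.66, ∠ = arctan(737/200) ≈ 74.82°
|H| = 20 / 763.66 ≈ 0.02619
Gain = 20 log₁₀(0.02619) ≈ -31.64 dB
∠H = 0.00° − 74.82° = -74.82°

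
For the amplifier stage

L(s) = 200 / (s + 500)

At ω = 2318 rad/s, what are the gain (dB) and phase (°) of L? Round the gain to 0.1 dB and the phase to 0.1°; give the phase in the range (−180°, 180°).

At s = jω = j2318:
pole (s+500): 500 + j2318 → |·| = √(500²+2318²) = √5623124 ≈ 2371.3, ∠ = arctan(2318/500) ≈ 77.83°
|L| = 200 / 2371.3 ≈ 0.084342
Gain = 20 log₁₀(0.084342) ≈ -21.48 dB
∠L = 0.00° − 77.83° = -77.83°

-21.5 dB, -77.8°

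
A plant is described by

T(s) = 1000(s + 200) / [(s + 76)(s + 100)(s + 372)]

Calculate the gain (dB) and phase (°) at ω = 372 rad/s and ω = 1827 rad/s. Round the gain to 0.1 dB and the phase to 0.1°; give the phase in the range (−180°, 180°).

At s = jω = j372:
zero (s+200): 200 + j372 → |·| = √(200²+372²) = √178384 ≈ 422.36, ∠ = arctan(372/200) ≈ 61.74°
pole (s+76): 76 + j372 → |·| = √(76²+372²) = √144160 ≈ 379.68, ∠ = arctan(372/76) ≈ 78.45°
pole (s+100): 100 + j372 → |·| = √(100²+372²) = √148384 ≈ 385.21, ∠ = arctan(372/100) ≈ 74.95°
pole (s+372): 372 + j372 → |·| = √(372²+372²) = √276768 ≈ 526.09, ∠ = arctan(372/372) ≈ 45.00°
|T| = 1000 · 422.36 / 7.6944e+07 ≈ 0.0054892
Gain = 20 log₁₀(0.0054892) ≈ -45.21 dB
∠T = 61.74° − 198.40° = -136.66°

At s = jω = j1827:
zero (s+200): 200 + j1827 → |·| = √(200²+1827²) = √3377929 ≈ 1837.9, ∠ = arctan(1827/200) ≈ 83.75°
pole (s+76): 76 + j1827 → |·| = √(76²+1827²) = √3343705 ≈ 1828.6, ∠ = arctan(1827/76) ≈ 87.62°
pole (s+100): 100 + j1827 → |·| = √(100²+1827²) = √3347929 ≈ 1829.7, ∠ = arctan(1827/100) ≈ 86.87°
pole (s+372): 372 + j1827 → |·| = √(372²+1827²) = √3476313 ≈ 1864.5, ∠ = arctan(1827/372) ≈ 78.49°
|T| = 1000 · 1837.9 / 6.2382e+09 ≈ 0.00029462
Gain = 20 log₁₀(0.00029462) ≈ -70.61 dB
∠T = 83.75° − 252.98° = -169.23°

ω = 372: -45.2 dB, -136.7°; ω = 1827: -70.6 dB, -169.2°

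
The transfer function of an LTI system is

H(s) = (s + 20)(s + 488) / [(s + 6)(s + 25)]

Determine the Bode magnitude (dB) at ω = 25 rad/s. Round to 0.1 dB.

24.7 dB

At s = jω = j25:
zero (s+20): 20 + j25 → |·| = √(20²+25²) = √1025 ≈ 32.016, ∠ = arctan(25/20) ≈ 51.34°
zero (s+488): 488 + j25 → |·| = √(488²+25²) = √238769 ≈ 488.64, ∠ = arctan(25/488) ≈ 2.93°
pole (s+6): 6 + j25 → |·| = √(6²+25²) = √661 ≈ 25.71, ∠ = arctan(25/6) ≈ 76.50°
pole (s+25): 25 + j25 → |·| = √(25²+25²) = √1250 ≈ 35.355, ∠ = arctan(25/25) ≈ 45.00°
|H| = 1 · 15644 / 908.98 ≈ 17.21
Gain = 20 log₁₀(17.21) ≈ 24.72 dB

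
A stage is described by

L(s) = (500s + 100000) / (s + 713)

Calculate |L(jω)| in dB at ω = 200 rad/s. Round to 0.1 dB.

45.6 dB

Substitute s = j200:
Numerator: 500(j200) + 100000 = 100000 + j100000
Denominator: (j200) + 713 = 713 + j200
|N| = √(100000² + 100000²) ≈ 1.4142e+05, ∠N ≈ 45.00°
|D| = √(713² + 200²) ≈ 740.52, ∠D ≈ 15.67°
|L| = 1.4142e+05 / 740.52 ≈ 190.97
Gain = 20 log₁₀(190.97) ≈ 45.62 dB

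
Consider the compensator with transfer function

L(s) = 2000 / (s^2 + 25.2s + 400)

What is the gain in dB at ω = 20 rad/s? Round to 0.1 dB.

At s = jω = j20:
quadratic: (j20)² + 25.2·j20 + 400 = 0 + j504 → |·| ≈ 504, ∠ ≈ 90.00°
|L| = 2000 / 504 ≈ 3.9683
Gain = 20 log₁₀(3.9683) ≈ 11.97 dB

12.0 dB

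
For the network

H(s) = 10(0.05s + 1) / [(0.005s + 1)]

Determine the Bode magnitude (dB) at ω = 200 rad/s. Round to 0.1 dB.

37.0 dB

At ω = 200 rad/s:
zero (1 + j200·0.05) = 1 + j10 → |·| ≈ 10.05, ∠ ≈ 84.29°
pole (1 + j200·0.005) = 1 + j1 → |·| ≈ 1.4142, ∠ ≈ 45.00°
|H| = 10 · 10.05 / (1.4142) ≈ 71.065
Gain = 20 log₁₀(71.065) ≈ 37.03 dB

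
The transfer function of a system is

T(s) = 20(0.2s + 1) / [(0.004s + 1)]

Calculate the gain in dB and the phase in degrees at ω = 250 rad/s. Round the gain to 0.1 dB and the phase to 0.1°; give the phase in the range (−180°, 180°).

57.0 dB, 43.9°

At ω = 250 rad/s:
zero (1 + j250·0.2) = 1 + j50 → |·| ≈ 50.01, ∠ ≈ 88.85°
pole (1 + j250·0.004) = 1 + j1 → |·| ≈ 1.4142, ∠ ≈ 45.00°
|T| = 20 · 50.01 / (1.4142) ≈ 707.25
Gain = 20 log₁₀(707.25) ≈ 56.99 dB
∠T = (88.85°) − (45.00°) = 43.85°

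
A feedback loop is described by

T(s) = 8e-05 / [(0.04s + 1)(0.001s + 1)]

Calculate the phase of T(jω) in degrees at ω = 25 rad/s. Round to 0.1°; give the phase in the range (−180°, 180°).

At ω = 25 rad/s:
pole (1 + j25·0.04) = 1 + j1 → |·| ≈ 1.4142, ∠ ≈ 45.00°
pole (1 + j25·0.001) = 1 + j0.025 → |·| ≈ 1.0003, ∠ ≈ 1.43°
∠T = (0°) − (45.00° + 1.43°) = -46.43°

-46.4°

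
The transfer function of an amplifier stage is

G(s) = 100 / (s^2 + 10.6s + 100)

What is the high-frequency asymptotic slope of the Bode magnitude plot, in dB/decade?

-40 dB/decade

Each pole contributes −20 dB/decade at high frequency; each zero contributes +20 dB/decade.
Net: 0 zero(s) − 2 pole(s) → -40 dB/decade.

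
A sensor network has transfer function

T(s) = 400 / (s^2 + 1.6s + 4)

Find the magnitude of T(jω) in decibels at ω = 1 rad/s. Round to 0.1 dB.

41.4 dB

At s = jω = j1:
quadratic: (j1)² + 1.6·j1 + 4 = 3 + j1.6 → |·| ≈ 3.4, ∠ ≈ 28.07°
|T| = 400 / 3.4 ≈ 117.65
Gain = 20 log₁₀(117.65) ≈ 41.41 dB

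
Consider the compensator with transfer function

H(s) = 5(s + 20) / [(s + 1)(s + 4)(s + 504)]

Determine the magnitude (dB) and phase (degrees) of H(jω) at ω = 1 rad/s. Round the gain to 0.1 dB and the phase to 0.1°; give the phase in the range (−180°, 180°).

-29.4 dB, -56.3°

At s = jω = j1:
zero (s+20): 20 + j1 → |·| = √(20²+1²) = √401 ≈ 20.025, ∠ = arctan(1/20) ≈ 2.86°
pole (s+1): 1 + j1 → |·| = √(1²+1²) = √2 ≈ 1.4142, ∠ = arctan(1/1) ≈ 45.00°
pole (s+4): 4 + j1 → |·| = √(4²+1²) = √17 ≈ 4.1231, ∠ = arctan(1/4) ≈ 14.04°
pole (s+504): 504 + j1 → |·| = √(504²+1²) = √254017 ≈ 504, ∠ = arctan(1/504) ≈ 0.11°
|H| = 5 · 20.025 / 2938.8 ≈ 0.03407
Gain = 20 log₁₀(0.03407) ≈ -29.35 dB
∠H = 2.86° − 59.15° = -56.29°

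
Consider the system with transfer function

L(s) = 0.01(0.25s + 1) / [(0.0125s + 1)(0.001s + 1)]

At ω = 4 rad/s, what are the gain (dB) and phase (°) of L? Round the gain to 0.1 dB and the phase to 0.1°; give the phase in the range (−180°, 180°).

-37.0 dB, 41.9°

At ω = 4 rad/s:
zero (1 + j4·0.25) = 1 + j1 → |·| ≈ 1.4142, ∠ ≈ 45.00°
pole (1 + j4·0.0125) = 1 + j0.05 → |·| ≈ 1.0012, ∠ ≈ 2.86°
pole (1 + j4·0.001) = 1 + j0.004 → |·| ≈ 1, ∠ ≈ 0.23°
|L| = 0.01 · 1.4142 / (1.0012 · 1) ≈ 0.014125
Gain = 20 log₁₀(0.014125) ≈ -37.00 dB
∠L = (45.00°) − (2.86° + 0.23°) = 41.91°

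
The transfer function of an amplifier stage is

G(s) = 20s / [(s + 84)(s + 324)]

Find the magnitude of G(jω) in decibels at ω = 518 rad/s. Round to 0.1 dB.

At s = jω = j518:
zero at origin: s = j518 → |·| = 518, ∠ = 90.00°
pole (s+84): 84 + j518 → |·| = √(84²+518²) = √275380 ≈ 524.77, ∠ = arctan(518/84) ≈ 80.79°
pole (s+324): 324 + j518 → |·| = √(324²+518²) = √373300 ≈ 610.98, ∠ = arctan(518/324) ≈ 57.97°
|G| = 20 · 518 / 3.2062e+05 ≈ 0.032312
Gain = 20 log₁₀(0.032312) ≈ -29.81 dB

-29.8 dB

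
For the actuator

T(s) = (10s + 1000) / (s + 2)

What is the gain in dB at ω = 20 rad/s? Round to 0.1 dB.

Substitute s = j20:
Numerator: 10(j20) + 1000 = 1000 + j200
Denominator: (j20) + 2 = 2 + j20
|N| = √(1000² + 200²) ≈ 1019.8, ∠N ≈ 11.31°
|D| = √(2² + 20²) ≈ 20.1, ∠D ≈ 84.29°
|T| = 1019.8 / 20.1 ≈ 50.736
Gain = 20 log₁₀(50.736) ≈ 34.11 dB

34.1 dB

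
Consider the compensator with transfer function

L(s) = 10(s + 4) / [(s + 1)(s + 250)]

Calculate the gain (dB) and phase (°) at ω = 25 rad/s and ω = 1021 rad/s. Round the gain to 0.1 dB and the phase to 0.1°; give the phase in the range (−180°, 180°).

ω = 25: -27.9 dB, -12.5°; ω = 1021: -40.4 dB, -76.4°

At s = jω = j25:
zero (s+4): 4 + j25 → |·| = √(4²+25²) = √641 ≈ 25.318, ∠ = arctan(25/4) ≈ 80.91°
pole (s+1): 1 + j25 → |·| = √(1²+25²) = √626 ≈ 25.02, ∠ = arctan(25/1) ≈ 87.71°
pole (s+250): 250 + j25 → |·| = √(250²+25²) = √63125 ≈ 251.25, ∠ = arctan(25/250) ≈ 5.71°
|L| = 10 · 25.318 / 6286.3 ≈ 0.040275
Gain = 20 log₁₀(0.040275) ≈ -27.90 dB
∠L = 80.91° − 93.42° = -12.51°

At s = jω = j1021:
zero (s+4): 4 + j1021 → |·| = √(4²+1021²) = √1042457 ≈ 1021, ∠ = arctan(1021/4) ≈ 89.78°
pole (s+1): 1 + j1021 → |·| = √(1²+1021²) = √1042442 ≈ 1021, ∠ = arctan(1021/1) ≈ 89.94°
pole (s+250): 250 + j1021 → |·| = √(250²+1021²) = √1104941 ≈ 1051.2, ∠ = arctan(1021/250) ≈ 76.24°
|L| = 10 · 1021 / 1.0733e+06 ≈ 0.0095127
Gain = 20 log₁₀(0.0095127) ≈ -40.43 dB
∠L = 89.78° − 166.18° = -76.40°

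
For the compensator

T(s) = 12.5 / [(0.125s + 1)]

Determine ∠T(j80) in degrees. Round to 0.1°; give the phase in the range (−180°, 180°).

-84.3°

At ω = 80 rad/s:
pole (1 + j80·0.125) = 1 + j10 → |·| ≈ 10.05, ∠ ≈ 84.29°
∠T = (0°) − (84.29°) = -84.29°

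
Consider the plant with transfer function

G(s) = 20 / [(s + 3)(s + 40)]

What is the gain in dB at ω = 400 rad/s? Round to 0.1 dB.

At s = jω = j400:
pole (s+3): 3 + j400 → |·| = √(3²+400²) = √160009 ≈ 400.01, ∠ = arctan(400/3) ≈ 89.57°
pole (s+40): 40 + j400 → |·| = √(40²+400²) = √161600 ≈ 402, ∠ = arctan(400/40) ≈ 84.29°
|G| = 20 / 1.608e+05 ≈ 0.00012438
Gain = 20 log₁₀(0.00012438) ≈ -78.10 dB

-78.1 dB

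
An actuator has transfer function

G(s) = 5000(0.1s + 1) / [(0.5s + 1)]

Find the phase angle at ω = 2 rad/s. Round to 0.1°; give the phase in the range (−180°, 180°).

-33.7°

At ω = 2 rad/s:
zero (1 + j2·0.1) = 1 + j0.2 → |·| ≈ 1.0198, ∠ ≈ 11.31°
pole (1 + j2·0.5) = 1 + j1 → |·| ≈ 1.4142, ∠ ≈ 45.00°
∠G = (11.31°) − (45.00°) = -33.69°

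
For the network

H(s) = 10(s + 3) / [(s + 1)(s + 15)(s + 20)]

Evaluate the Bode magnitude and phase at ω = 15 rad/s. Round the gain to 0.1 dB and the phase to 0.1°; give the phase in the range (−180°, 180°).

-34.3 dB, -89.4°

At s = jω = j15:
zero (s+3): 3 + j15 → |·| = √(3²+15²) = √234 ≈ 15.297, ∠ = arctan(15/3) ≈ 78.69°
pole (s+1): 1 + j15 → |·| = √(1²+15²) = √226 ≈ 15.033, ∠ = arctan(15/1) ≈ 86.19°
pole (s+15): 15 + j15 → |·| = √(15²+15²) = √450 ≈ 21.213, ∠ = arctan(15/15) ≈ 45.00°
pole (s+20): 20 + j15 → |·| = √(20²+15²) = √625 ≈ 25, ∠ = arctan(15/20) ≈ 36.87°
|H| = 10 · 15.297 / 7972.4 ≈ 0.019187
Gain = 20 log₁₀(0.019187) ≈ -34.34 dB
∠H = 78.69° − 168.06° = -89.37°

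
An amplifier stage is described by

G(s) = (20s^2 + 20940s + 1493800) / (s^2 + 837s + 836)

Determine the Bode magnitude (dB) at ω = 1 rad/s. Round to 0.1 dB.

Substitute s = j1:
Numerator: 20(j1)^2 + 20940(j1) + 1493800 = 1493780 + j20940
Denominator: (j1)^2 + 837(j1) + 836 = 835 + j837
|N| = √(1493780² + 20940²) ≈ 1.4939e+06, ∠N ≈ 0.80°
|D| = √(835² + 837²) ≈ 1182.3, ∠D ≈ 45.07°
|G| = 1.4939e+06 / 1182.3 ≈ 1263.6
Gain = 20 log₁₀(1263.6) ≈ 62.03 dB

62.0 dB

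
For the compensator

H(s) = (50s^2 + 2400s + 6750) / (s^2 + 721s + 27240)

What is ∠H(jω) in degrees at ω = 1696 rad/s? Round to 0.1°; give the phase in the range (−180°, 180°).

21.6°

Substitute s = j1696:
Numerator: 50(j1696)^2 + 2400(j1696) + 6750 = -143814050 + j4070400
Denominator: (j1696)^2 + 721(j1696) + 27240 = -2849176 + j1222816
|N| = √(143814050² + 4070400²) ≈ 1.4387e+08, ∠N ≈ 178.38°
|D| = √(2849176² + 1222816²) ≈ 3.1005e+06, ∠D ≈ 156.77°
∠H = 178.38° − 156.77° = 21.61°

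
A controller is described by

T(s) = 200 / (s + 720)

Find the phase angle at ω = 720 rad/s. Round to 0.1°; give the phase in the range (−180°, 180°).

At s = jω = j720:
pole (s+720): 720 + j720 → |·| = √(720²+720²) = √1036800 ≈ 1018.2, ∠ = arctan(720/720) ≈ 45.00°
∠T = 0.00° − 45.00° = -45.00°

-45.0°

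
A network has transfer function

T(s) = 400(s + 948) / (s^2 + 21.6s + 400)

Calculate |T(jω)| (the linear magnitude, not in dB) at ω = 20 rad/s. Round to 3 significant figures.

878

At s = jω = j20:
zero (s+948): 948 + j20 → |·| = √(948²+20²) = √899104 ≈ 948.21, ∠ = arctan(20/948) ≈ 1.21°
quadratic: (j20)² + 21.6·j20 + 400 = 0 + j432 → |·| ≈ 432, ∠ ≈ 90.00°
|T| = 400 · 948.21 / 432 ≈ 877.97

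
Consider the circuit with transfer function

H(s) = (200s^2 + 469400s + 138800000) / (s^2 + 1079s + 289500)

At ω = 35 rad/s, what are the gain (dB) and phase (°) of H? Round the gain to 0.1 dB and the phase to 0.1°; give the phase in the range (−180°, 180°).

53.6 dB, -0.7°

Substitute s = j35:
Numerator: 200(j35)^2 + 469400(j35) + 138800000 = 138555000 + j16429000
Denominator: (j35)^2 + 1079(j35) + 289500 = 288275 + j37765
|N| = √(138555000² + 16429000²) ≈ 1.3953e+08, ∠N ≈ 6.76°
|D| = √(288275² + 37765²) ≈ 2.9074e+05, ∠D ≈ 7.46°
|H| = 1.3953e+08 / 2.9074e+05 ≈ 479.91
Gain = 20 log₁₀(479.91) ≈ 53.62 dB
∠H = 6.76° − 7.46° = -0.70°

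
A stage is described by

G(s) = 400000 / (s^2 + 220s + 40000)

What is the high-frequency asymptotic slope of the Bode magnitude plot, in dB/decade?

-40 dB/decade

Each pole contributes −20 dB/decade at high frequency; each zero contributes +20 dB/decade.
Net: 0 zero(s) − 2 pole(s) → -40 dB/decade.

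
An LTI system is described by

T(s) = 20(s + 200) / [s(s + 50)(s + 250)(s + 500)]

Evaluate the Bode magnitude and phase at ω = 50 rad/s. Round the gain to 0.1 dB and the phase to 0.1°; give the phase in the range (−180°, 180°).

At s = jω = j50:
zero (s+200): 200 + j50 → |·| = √(200²+50²) = √42500 ≈ 206.16, ∠ = arctan(50/200) ≈ 14.04°
pole (s+50): 50 + j50 → |·| = √(50²+50²) = √5000 ≈ 70.711, ∠ = arctan(50/50) ≈ 45.00°
pole (s+250): 250 + j50 → |·| = √(250²+50²) = √65000 ≈ 254.95, ∠ = arctan(50/250) ≈ 11.31°
pole (s+500): 500 + j50 → |·| = √(500²+50²) = √252500 ≈ 502.49, ∠ = arctan(50/500) ≈ 5.71°
pole at origin: |s| = 50, ∠ = 90.00° (in denominator)
|T| = 20 · 206.16 / 4.5294e+08 ≈ 9.1032e-06
Gain = 20 log₁₀(9.1032e-06) ≈ -100.82 dB
∠T = 14.04° − 152.02° = -137.98°

-100.8 dB, -138.0°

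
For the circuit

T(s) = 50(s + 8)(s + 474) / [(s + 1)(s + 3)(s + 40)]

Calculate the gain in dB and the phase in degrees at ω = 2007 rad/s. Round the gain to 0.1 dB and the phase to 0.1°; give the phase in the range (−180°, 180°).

-31.8 dB, -102.3°

At s = jω = j2007:
zero (s+8): 8 + j2007 → |·| = √(8²+2007²) = √4028113 ≈ 2007, ∠ = arctan(2007/8) ≈ 89.77°
zero (s+474): 474 + j2007 → |·| = √(474²+2007²) = √4252725 ≈ 2062.2, ∠ = arctan(2007/474) ≈ 76.71°
pole (s+1): 1 + j2007 → |·| = √(1²+2007²) = √4028050 ≈ 2007, ∠ = arctan(2007/1) ≈ 89.97°
pole (s+3): 3 + j2007 → |·| = √(3²+2007²) = √4028058 ≈ 2007, ∠ = arctan(2007/3) ≈ 89.91°
pole (s+40): 40 + j2007 → |·| = √(40²+2007²) = √4029649 ≈ 2007.4, ∠ = arctan(2007/40) ≈ 88.86°
|T| = 50 · 4.1388e+06 / 8.0859e+09 ≈ 0.025593
Gain = 20 log₁₀(0.025593) ≈ -31.84 dB
∠T = 166.48° − 268.74° = -102.26°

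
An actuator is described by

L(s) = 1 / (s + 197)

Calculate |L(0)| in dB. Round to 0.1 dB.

L(0) = 1 / 197 ≈ 0.0050761
20 log₁₀(0.0050761) ≈ -45.89 dB

-45.9 dB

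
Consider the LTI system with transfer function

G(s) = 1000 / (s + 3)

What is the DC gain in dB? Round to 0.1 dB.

50.5 dB

G(0) = 1000 / 3 ≈ 333.33
20 log₁₀(333.33) ≈ 50.46 dB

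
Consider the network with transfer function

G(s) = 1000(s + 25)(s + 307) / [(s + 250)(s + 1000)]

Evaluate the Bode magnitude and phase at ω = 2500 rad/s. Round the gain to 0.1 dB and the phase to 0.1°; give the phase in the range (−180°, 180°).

59.4 dB, 19.9°

At s = jω = j2500:
zero (s+25): 25 + j2500 → |·| = √(25²+2500²) = √6250625 ≈ 2500.1, ∠ = arctan(2500/25) ≈ 89.43°
zero (s+307): 307 + j2500 → |·| = √(307²+2500²) = √6344249 ≈ 2518.8, ∠ = arctan(2500/307) ≈ 83.00°
pole (s+250): 250 + j2500 → |·| = √(250²+2500²) = √6312500 ≈ 2512.5, ∠ = arctan(2500/250) ≈ 84.29°
pole (s+1000): 1000 + j2500 → |·| = √(1000²+2500²) = √7250000 ≈ 2692.6, ∠ = arctan(2500/1000) ≈ 68.20°
|G| = 1000 · 6.2973e+06 / 6.7652e+06 ≈ 930.84
Gain = 20 log₁₀(930.84) ≈ 59.38 dB
∠G = 172.43° − 152.49° = 19.94°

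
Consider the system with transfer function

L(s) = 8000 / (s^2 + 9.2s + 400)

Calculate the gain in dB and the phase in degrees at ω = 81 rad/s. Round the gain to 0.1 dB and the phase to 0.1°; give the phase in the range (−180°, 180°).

At s = jω = j81:
quadratic: (j81)² + 9.2·j81 + 400 = -6161 + j745.2 → |·| ≈ 6205.9, ∠ ≈ 173.10°
|L| = 8000 / 6205.9 ≈ 1.2891
Gain = 20 log₁₀(1.2891) ≈ 2.21 dB
∠L = 0.00° − 173.10° = -173.10°

2.2 dB, -173.1°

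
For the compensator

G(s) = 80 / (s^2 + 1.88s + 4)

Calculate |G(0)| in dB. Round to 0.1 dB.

26.0 dB

G(0) = 80 / 4 = 20
20 log₁₀(20) ≈ 26.02 dB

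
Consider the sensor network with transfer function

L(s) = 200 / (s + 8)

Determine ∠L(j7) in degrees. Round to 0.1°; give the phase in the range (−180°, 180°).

-41.2°

At s = jω = j7:
pole (s+8): 8 + j7 → |·| = √(8²+7²) = √113 ≈ 10.63, ∠ = arctan(7/8) ≈ 41.19°
∠L = 0.00° − 41.19° = -41.19°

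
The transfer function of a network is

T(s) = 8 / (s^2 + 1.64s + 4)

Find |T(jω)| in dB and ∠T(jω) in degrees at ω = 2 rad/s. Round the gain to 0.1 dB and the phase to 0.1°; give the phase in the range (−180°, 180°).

7.7 dB, -90.0°

At s = jω = j2:
quadratic: (j2)² + 1.64·j2 + 4 = 0 + j3.28 → |·| ≈ 3.28, ∠ ≈ 90.00°
|T| = 8 / 3.28 ≈ 2.439
Gain = 20 log₁₀(2.439) ≈ 7.74 dB
∠T = 0.00° − 90.00° = -90.00°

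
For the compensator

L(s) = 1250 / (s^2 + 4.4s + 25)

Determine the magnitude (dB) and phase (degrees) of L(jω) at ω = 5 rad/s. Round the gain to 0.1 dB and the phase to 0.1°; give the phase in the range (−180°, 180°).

35.1 dB, -90.0°

At s = jω = j5:
quadratic: (j5)² + 4.4·j5 + 25 = 0 + j22 → |·| ≈ 22, ∠ ≈ 90.00°
|L| = 1250 / 22 ≈ 56.818
Gain = 20 log₁₀(56.818) ≈ 35.09 dB
∠L = 0.00° − 90.00° = -90.00°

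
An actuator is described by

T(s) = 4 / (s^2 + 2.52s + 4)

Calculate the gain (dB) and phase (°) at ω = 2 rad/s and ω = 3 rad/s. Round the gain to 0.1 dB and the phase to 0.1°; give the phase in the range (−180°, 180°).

At s = jω = j2:
quadratic: (j2)² + 2.52·j2 + 4 = 0 + j5.04 → |·| ≈ 5.04, ∠ ≈ 90.00°
|T| = 4 / 5.04 ≈ 0.79365
Gain = 20 log₁₀(0.79365) ≈ -2.01 dB
∠T = 0.00° − 90.00° = -90.00°

At s = jω = j3:
quadratic: (j3)² + 2.52·j3 + 4 = -5 + j7.56 → |·| ≈ 9.0639, ∠ ≈ 123.48°
|T| = 4 / 9.0639 ≈ 0.44131
Gain = 20 log₁₀(0.44131) ≈ -7.11 dB
∠T = 0.00° − 123.48° = -123.48°

ω = 2: -2.0 dB, -90.0°; ω = 3: -7.1 dB, -123.5°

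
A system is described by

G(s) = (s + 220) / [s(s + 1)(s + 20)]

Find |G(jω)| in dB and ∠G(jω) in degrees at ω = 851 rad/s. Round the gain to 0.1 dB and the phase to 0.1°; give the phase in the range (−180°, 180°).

-116.9 dB, 166.9°

At s = jω = j851:
zero (s+220): 220 + j851 → |·| = √(220²+851²) = √772601 ≈ 878.98, ∠ = arctan(851/220) ≈ 75.51°
pole (s+1): 1 + j851 → |·| = √(1²+851²) = √724202 ≈ 851, ∠ = arctan(851/1) ≈ 89.93°
pole (s+20): 20 + j851 → |·| = √(20²+851²) = √724601 ≈ 851.23, ∠ = arctan(851/20) ≈ 88.65°
pole at origin: |s| = 851, ∠ = 90.00° (in denominator)
|G| = 1 · 878.98 / 6.1646e+08 ≈ 1.4259e-06
Gain = 20 log₁₀(1.4259e-06) ≈ -116.92 dB
∠G = 75.51° − 268.58° = -193.07° ≡ 166.93° (principal value)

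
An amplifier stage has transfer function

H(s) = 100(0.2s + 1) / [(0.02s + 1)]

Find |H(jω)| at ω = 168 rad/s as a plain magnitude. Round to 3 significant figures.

959

At ω = 168 rad/s:
zero (1 + j168·0.2) = 1 + j33.6 → |·| ≈ 33.615, ∠ ≈ 88.30°
pole (1 + j168·0.02) = 1 + j3.36 → |·| ≈ 3.5057, ∠ ≈ 73.43°
|H| = 100 · 33.615 / (3.5057) ≈ 958.87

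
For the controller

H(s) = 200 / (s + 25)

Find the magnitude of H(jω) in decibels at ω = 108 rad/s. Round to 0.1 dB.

At s = jω = j108:
pole (s+25): 25 + j108 → |·| = √(25²+108²) = √12289 ≈ 110.86, ∠ = arctan(108/25) ≈ 76.97°
|H| = 200 / 110.86 ≈ 1.8041
Gain = 20 log₁₀(1.8041) ≈ 5.13 dB

5.1 dB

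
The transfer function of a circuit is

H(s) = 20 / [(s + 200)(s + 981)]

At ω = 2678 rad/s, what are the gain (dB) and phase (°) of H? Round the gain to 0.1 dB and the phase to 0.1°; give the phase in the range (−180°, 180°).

-111.7 dB, -155.6°

At s = jω = j2678:
pole (s+200): 200 + j2678 → |·| = √(200²+2678²) = √7211684 ≈ 2685.5, ∠ = arctan(2678/200) ≈ 85.73°
pole (s+981): 981 + j2678 → |·| = √(981²+2678²) = √8134045 ≈ 2852, ∠ = arctan(2678/981) ≈ 69.88°
|H| = 20 / 7.659e+06 ≈ 2.6113e-06
Gain = 20 log₁₀(2.6113e-06) ≈ -111.66 dB
∠H = 0.00° − 155.61° = -155.61°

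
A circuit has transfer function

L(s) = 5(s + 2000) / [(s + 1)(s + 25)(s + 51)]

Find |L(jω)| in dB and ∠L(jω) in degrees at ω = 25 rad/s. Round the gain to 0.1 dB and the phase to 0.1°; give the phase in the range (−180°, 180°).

-14.0 dB, -158.1°

At s = jω = j25:
zero (s+2000): 2000 + j25 → |·| = √(2000²+25²) = √4000625 ≈ 2000.2, ∠ = arctan(25/2000) ≈ 0.72°
pole (s+1): 1 + j25 → |·| = √(1²+25²) = √626 ≈ 25.02, ∠ = arctan(25/1) ≈ 87.71°
pole (s+25): 25 + j25 → |·| = √(25²+25²) = √1250 ≈ 35.355, ∠ = arctan(25/25) ≈ 45.00°
pole (s+51): 51 + j25 → |·| = √(51²+25²) = √3226 ≈ 56.798, ∠ = arctan(25/51) ≈ 26.11°
|L| = 5 · 2000.2 / 50242 ≈ 0.19906
Gain = 20 log₁₀(0.19906) ≈ -14.02 dB
∠L = 0.72° − 158.82° = -158.10°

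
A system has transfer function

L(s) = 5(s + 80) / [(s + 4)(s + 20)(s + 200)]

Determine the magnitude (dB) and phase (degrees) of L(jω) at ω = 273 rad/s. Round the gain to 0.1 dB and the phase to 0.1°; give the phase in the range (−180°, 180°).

At s = jω = j273:
zero (s+80): 80 + j273 → |·| = √(80²+273²) = √80929 ≈ 284.48, ∠ = arctan(273/80) ≈ 73.67°
pole (s+4): 4 + j273 → |·| = √(4²+273²) = √74545 ≈ 273.03, ∠ = arctan(273/4) ≈ 89.16°
pole (s+20): 20 + j273 → |·| = √(20²+273²) = √74929 ≈ 273.73, ∠ = arctan(273/20) ≈ 85.81°
pole (s+200): 200 + j273 → |·| = √(200²+273²) = √114529 ≈ 338.42, ∠ = arctan(273/200) ≈ 53.77°
|L| = 5 · 284.48 / 2.5292e+07 ≈ 5.6239e-05
Gain = 20 log₁₀(5.6239e-05) ≈ -85.00 dB
∠L = 73.67° − 228.74° = -155.07°

-85.0 dB, -155.1°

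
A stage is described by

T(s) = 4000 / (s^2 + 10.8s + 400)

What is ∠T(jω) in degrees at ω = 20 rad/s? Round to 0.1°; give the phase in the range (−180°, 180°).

-90.0°

At s = jω = j20:
quadratic: (j20)² + 10.8·j20 + 400 = 0 + j216 → |·| ≈ 216, ∠ ≈ 90.00°
∠T = 0.00° − 90.00° = -90.00°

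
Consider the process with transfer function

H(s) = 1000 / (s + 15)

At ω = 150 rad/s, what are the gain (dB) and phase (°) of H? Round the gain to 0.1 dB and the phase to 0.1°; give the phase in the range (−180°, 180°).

At s = jω = j150:
pole (s+15): 15 + j150 → |·| = √(15²+150²) = √22725 ≈ 150.75, ∠ = arctan(150/15) ≈ 84.29°
|H| = 1000 / 150.75 ≈ 6.6335
Gain = 20 log₁₀(6.6335) ≈ 16.43 dB
∠H = 0.00° − 84.29° = -84.29°

16.4 dB, -84.3°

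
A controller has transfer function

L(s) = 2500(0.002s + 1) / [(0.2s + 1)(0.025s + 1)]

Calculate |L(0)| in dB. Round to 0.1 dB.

68.0 dB

L(0) = 2500 · 1 / 1 = 2500
20 log₁₀(2500) ≈ 67.96 dB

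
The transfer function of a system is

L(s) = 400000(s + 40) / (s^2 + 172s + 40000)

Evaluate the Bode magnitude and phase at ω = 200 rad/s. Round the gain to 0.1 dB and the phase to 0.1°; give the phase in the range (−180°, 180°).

At s = jω = j200:
zero (s+40): 40 + j200 → |·| = √(40²+200²) = √41600 ≈ 203.96, ∠ = arctan(200/40) ≈ 78.69°
quadratic: (j200)² + 172·j200 + 40000 = 0 + j34400 → |·| ≈ 34400, ∠ ≈ 90.00°
|L| = 400000 · 203.96 / 34400 ≈ 2371.6
Gain = 20 log₁₀(2371.6) ≈ 67.50 dB
∠L = 78.69° − 90.00° = -11.31°

67.5 dB, -11.3°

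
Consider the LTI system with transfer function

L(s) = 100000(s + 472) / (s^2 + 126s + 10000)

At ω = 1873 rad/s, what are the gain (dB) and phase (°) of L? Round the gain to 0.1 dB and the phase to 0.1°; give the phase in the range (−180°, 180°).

At s = jω = j1873:
zero (s+472): 472 + j1873 → |·| = √(472²+1873²) = √3730913 ≈ 1931.6, ∠ = arctan(1873/472) ≈ 75.86°
quadratic: (j1873)² + 126·j1873 + 10000 = -3498129 + j235998 → |·| ≈ 3.5061e+06, ∠ ≈ 176.14°
|L| = 100000 · 1931.6 / 3.5061e+06 ≈ 55.093
Gain = 20 log₁₀(55.093) ≈ 34.82 dB
∠L = 75.86° − 176.14° = -100.28°

34.8 dB, -100.3°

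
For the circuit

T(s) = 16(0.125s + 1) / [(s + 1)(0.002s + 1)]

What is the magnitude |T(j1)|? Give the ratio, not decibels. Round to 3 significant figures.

11.4

At ω = 1 rad/s:
zero (1 + j1·0.125) = 1 + j0.125 → |·| ≈ 1.0078, ∠ ≈ 7.13°
pole (1 + j1·1) = 1 + j1 → |·| ≈ 1.4142, ∠ ≈ 45.00°
pole (1 + j1·0.002) = 1 + j0.002 → |·| ≈ 1, ∠ ≈ 0.11°
|T| = 16 · 1.0078 / (1.4142 · 1) ≈ 11.402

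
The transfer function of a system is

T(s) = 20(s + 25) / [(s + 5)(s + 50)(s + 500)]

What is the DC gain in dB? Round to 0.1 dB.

-48.0 dB

T(0) = 20·25 / (5·50·500) = 0.004
20 log₁₀(0.004) ≈ -47.96 dB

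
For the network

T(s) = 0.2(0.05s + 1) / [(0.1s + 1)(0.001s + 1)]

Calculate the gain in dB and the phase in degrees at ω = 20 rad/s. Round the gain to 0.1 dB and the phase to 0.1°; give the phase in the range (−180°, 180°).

At ω = 20 rad/s:
zero (1 + j20·0.05) = 1 + j1 → |·| ≈ 1.4142, ∠ ≈ 45.00°
pole (1 + j20·0.1) = 1 + j2 → |·| ≈ 2.2361, ∠ ≈ 63.43°
pole (1 + j20·0.001) = 1 + j0.02 → |·| ≈ 1.0002, ∠ ≈ 1.15°
|T| = 0.2 · 1.4142 / (2.2361 · 1.0002) ≈ 0.12646
Gain = 20 log₁₀(0.12646) ≈ -17.96 dB
∠T = (45.00°) − (63.43° + 1.15°) = -19.58°

-18.0 dB, -19.6°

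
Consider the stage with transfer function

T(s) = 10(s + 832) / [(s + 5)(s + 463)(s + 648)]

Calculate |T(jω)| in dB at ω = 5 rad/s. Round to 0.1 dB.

At s = jω = j5:
zero (s+832): 832 + j5 → |·| = √(832²+5²) = √692249 ≈ 832.02, ∠ = arctan(5/832) ≈ 0.34°
pole (s+5): 5 + j5 → |·| = √(5²+5²) = √50 ≈ 7.0711, ∠ = arctan(5/5) ≈ 45.00°
pole (s+463): 463 + j5 → |·| = √(463²+5²) = √214394 ≈ 463.03, ∠ = arctan(5/463) ≈ 0.62°
pole (s+648): 648 + j5 → |·| = √(648²+5²) = √419929 ≈ 648.02, ∠ = arctan(5/648) ≈ 0.44°
|T| = 10 · 832.02 / 2.1217e+06 ≈ 0.0039215
Gain = 20 log₁₀(0.0039215) ≈ -48.13 dB

-48.1 dB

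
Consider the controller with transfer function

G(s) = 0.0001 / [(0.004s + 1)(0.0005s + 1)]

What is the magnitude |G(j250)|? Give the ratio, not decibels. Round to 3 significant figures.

7.02e-05

At ω = 250 rad/s:
pole (1 + j250·0.004) = 1 + j1 → |·| ≈ 1.4142, ∠ ≈ 45.00°
pole (1 + j250·0.0005) = 1 + j0.125 → |·| ≈ 1.0078, ∠ ≈ 7.13°
|G| = 0.0001 · 1 / (1.4142 · 1.0078) ≈ 7.0164e-05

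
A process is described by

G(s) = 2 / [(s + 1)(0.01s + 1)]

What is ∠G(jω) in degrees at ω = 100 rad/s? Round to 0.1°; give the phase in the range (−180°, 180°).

At ω = 100 rad/s:
pole (1 + j100·1) = 1 + j100 → |·| ≈ 100, ∠ ≈ 89.43°
pole (1 + j100·0.01) = 1 + j1 → |·| ≈ 1.4142, ∠ ≈ 45.00°
∠G = (0°) − (89.43° + 45.00°) = -134.43°

-134.4°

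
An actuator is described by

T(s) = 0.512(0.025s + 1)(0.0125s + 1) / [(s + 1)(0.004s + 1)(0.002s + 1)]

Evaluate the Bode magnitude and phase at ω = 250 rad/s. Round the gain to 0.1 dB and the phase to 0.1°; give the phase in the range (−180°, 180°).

-31.4 dB, -8.2°

At ω = 250 rad/s:
zero (1 + j250·0.025) = 1 + j6.25 → |·| ≈ 6.3295, ∠ ≈ 80.91°
zero (1 + j250·0.0125) = 1 + j3.125 → |·| ≈ 3.2811, ∠ ≈ 72.26°
pole (1 + j250·1) = 1 + j250 → |·| ≈ 250, ∠ ≈ 89.77°
pole (1 + j250·0.004) = 1 + j1 → |·| ≈ 1.4142, ∠ ≈ 45.00°
pole (1 + j250·0.002) = 1 + j0.5 → |·| ≈ 1.118, ∠ ≈ 26.57°
|T| = 0.512 · 6.3295 · 3.2811 / (250 · 1.4142 · 1.118) ≈ 0.026901
Gain = 20 log₁₀(0.026901) ≈ -31.40 dB
∠T = (80.91° + 72.26°) − (89.77° + 45.00° + 26.57°) = -8.17°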